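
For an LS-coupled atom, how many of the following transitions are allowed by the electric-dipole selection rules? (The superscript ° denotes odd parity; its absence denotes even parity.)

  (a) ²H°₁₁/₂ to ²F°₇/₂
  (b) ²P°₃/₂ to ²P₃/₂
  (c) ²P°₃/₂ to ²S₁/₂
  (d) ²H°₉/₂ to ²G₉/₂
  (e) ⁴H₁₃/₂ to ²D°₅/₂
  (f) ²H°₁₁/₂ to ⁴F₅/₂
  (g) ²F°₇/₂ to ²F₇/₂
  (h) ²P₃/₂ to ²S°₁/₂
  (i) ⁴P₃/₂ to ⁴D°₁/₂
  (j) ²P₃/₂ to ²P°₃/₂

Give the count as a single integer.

(a) forbidden (parity, ΔL, ΔJ fail)
(b) allowed
(c) allowed
(d) allowed
(e) forbidden (ΔS, ΔL, ΔJ fail)
(f) forbidden (ΔS, ΔL, ΔJ fail)
(g) allowed
(h) allowed
(i) allowed
(j) allowed
Total allowed: 7 of 10.

7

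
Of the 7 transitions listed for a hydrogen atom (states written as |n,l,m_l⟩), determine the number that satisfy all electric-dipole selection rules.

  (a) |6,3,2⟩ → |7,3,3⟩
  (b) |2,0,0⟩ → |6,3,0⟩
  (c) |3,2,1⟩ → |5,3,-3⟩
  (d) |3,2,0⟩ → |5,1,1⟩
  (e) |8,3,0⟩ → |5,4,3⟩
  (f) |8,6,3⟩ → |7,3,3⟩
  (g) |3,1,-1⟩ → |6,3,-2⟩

1

(a) forbidden — Δl = +0 (E1 requires Δl = ±1)
(b) forbidden — Δl = +3 (E1 requires Δl = ±1)
(c) forbidden — Δm_l = -4 (E1 requires Δm_l = 0, ±1)
(d) allowed
(e) forbidden — Δm_l = +3 (E1 requires Δm_l = 0, ±1)
(f) forbidden — Δl = -3 (E1 requires Δl = ±1)
(g) forbidden — Δl = +2 (E1 requires Δl = ±1)
Total allowed: 1 of 7.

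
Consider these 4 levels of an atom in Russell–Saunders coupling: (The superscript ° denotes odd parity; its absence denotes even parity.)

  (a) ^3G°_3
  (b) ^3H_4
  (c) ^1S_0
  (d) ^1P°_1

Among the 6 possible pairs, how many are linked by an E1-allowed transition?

(a)–(b): allowed.
(a)–(c): forbidden (ΔS, ΔL, ΔJ).
(a)–(d): forbidden (parity, ΔS, ΔL, ΔJ).
(b)–(c): forbidden (parity, ΔS, ΔL, ΔJ).
(b)–(d): forbidden (ΔS, ΔL, ΔJ).
(c)–(d): allowed.
Allowed pairs: 2 of 6.

2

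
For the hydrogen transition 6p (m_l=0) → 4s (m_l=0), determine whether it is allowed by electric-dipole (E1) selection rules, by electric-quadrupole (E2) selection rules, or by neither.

Δl = 0 − 1 = -1; l_i + l_f = 1.
Δm_l = +0.
E1 (Δl = ±1, |Δm_l| ≤ 1): satisfied.
E2 (Δl = 0,±2, l_i+l_f ≥ 2, |Δm_l| ≤ 2): not satisfied.

E1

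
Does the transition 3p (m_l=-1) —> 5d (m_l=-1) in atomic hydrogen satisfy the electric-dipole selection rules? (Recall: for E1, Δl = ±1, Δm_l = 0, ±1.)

Δl = 2 − 1 = +1; the E1 rule Δl = ±1 is satisfied.
m_l: -1 → -1 (Δm_l = +0). |Δm_l| ≤ 1 satisfied.
All E1 selection rules are satisfied.

allowed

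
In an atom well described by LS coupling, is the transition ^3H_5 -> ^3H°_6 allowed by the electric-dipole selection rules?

Parity must change: even → odd — ok.
ΔS = 0: S: 1 → 1 — ok.
ΔL = 0, ±1 (not L=0↔0): L: 5 → 5, ΔL = +0 — ok.
ΔJ = 0, ±1 (not J=0↔0): J: 5 → 6, ΔJ = +1 — ok.
All four E1 rules are satisfied.

allowed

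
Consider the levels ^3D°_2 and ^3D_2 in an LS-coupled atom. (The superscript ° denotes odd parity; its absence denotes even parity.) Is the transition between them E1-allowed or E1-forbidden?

allowed

Initial level: S=1, L=2, J=2, parity odd. Final level: S=1, L=2, J=2, parity even.
Parity must change: odd → even — satisfied.
ΔL = 0, ±1 (not L=0↔0): L: 2 → 2, ΔL = +0 — satisfied.
ΔS = 0: S: 1 → 1 — satisfied.
ΔJ = 0, ±1 (not J=0↔0): J: 2 → 2, ΔJ = +0 — satisfied.
All four E1 rules are satisfied.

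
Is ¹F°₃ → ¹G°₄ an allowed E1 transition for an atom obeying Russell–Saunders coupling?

ΔL = 0, ±1 (not L=0↔0): L: 3 → 4, ΔL = +1 — satisfied.
Parity must change: odd → odd — violated.
ΔJ = 0, ±1 (not J=0↔0): J: 3 → 4, ΔJ = +1 — satisfied.
ΔS = 0: S: 0 → 0 — satisfied.
Rule(s) violated: parity.

forbidden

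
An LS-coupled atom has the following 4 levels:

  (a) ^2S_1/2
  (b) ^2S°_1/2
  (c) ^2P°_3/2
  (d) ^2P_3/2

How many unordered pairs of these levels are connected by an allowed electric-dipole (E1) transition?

3

(a)–(b): forbidden (ΔL).
(a)–(c): allowed.
(a)–(d): forbidden (parity).
(b)–(c): forbidden (parity).
(b)–(d): allowed.
(c)–(d): allowed.
Allowed pairs: 3 of 6.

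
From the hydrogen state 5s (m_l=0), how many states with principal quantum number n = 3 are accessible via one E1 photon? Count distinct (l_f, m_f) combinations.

E1 requires Δl = ±1, so l_f ∈ {-1, 1}; with 0 ≤ l_f ≤ n_f−1 = 2, the allowed l_f values are {1}.
For l_f = 1: m_f ∈ {m_i−1, m_i, m_i+1} ∩ [−1, 1] = {-1, 0, 1} → 3 states.
Total: 3.

3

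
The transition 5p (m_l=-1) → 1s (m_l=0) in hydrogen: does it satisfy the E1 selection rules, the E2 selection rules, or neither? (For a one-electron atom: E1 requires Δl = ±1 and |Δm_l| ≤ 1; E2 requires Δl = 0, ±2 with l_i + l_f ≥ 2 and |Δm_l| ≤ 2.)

E1

Δl = 0 − 1 = -1; l_i + l_f = 1.
Δm_l = +1.
E1 (Δl = ±1, |Δm_l| ≤ 1): satisfied.
E2 (Δl = 0,±2, l_i+l_f ≥ 2, |Δm_l| ≤ 2): not satisfied.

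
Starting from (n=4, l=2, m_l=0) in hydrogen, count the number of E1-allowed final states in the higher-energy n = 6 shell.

E1 requires Δl = ±1, so l_f ∈ {1, 3}; with 0 ≤ l_f ≤ n_f−1 = 5, the allowed l_f values are {1, 3}.
For l_f = 1: m_f ∈ {m_i−1, m_i, m_i+1} ∩ [−1, 1] = {-1, 0, 1} → 3 states.
For l_f = 3: m_f ∈ {m_i−1, m_i, m_i+1} ∩ [−3, 3] = {-1, 0, 1} → 3 states.
Total: 6.

6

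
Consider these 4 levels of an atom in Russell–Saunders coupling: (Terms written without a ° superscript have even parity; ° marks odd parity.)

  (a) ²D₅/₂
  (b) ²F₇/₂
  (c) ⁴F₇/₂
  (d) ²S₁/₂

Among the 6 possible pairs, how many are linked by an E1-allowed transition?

(a)–(b): forbidden (parity).
(a)–(c): forbidden (parity, ΔS).
(a)–(d): forbidden (parity, ΔL, ΔJ).
(b)–(c): forbidden (parity, ΔS).
(b)–(d): forbidden (parity, ΔL, ΔJ).
(c)–(d): forbidden (parity, ΔS, ΔL, ΔJ).
Allowed pairs: 0 of 6.

0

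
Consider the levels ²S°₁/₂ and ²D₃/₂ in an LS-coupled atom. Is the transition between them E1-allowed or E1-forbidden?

forbidden

Reading off the term symbols: S 1/2→1/2, L 0→2, J 1/2→3/2, parity odd→even.
Parity must change: odd → even — passes.
ΔS = 0: S: 1/2 → 1/2 — passes.
ΔL = 0, ±1 (not L=0↔0): L: 0 → 2, ΔL = +2 — fails.
ΔJ = 0, ±1 (not J=0↔0): J: 1/2 → 3/2, ΔJ = +1 — passes.
Rule(s) violated: ΔL.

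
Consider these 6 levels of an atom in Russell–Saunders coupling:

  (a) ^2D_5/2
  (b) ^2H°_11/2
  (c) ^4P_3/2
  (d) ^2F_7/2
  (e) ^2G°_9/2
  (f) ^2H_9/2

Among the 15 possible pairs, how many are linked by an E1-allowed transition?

(a)–(b): forbidden (ΔL, ΔJ).
(a)–(c): forbidden (parity, ΔS).
(a)–(d): forbidden (parity).
(a)–(e): forbidden (ΔL, ΔJ).
(a)–(f): forbidden (parity, ΔL, ΔJ).
(b)–(c): forbidden (ΔS, ΔL, ΔJ).
(b)–(d): forbidden (ΔL, ΔJ).
(b)–(e): forbidden (parity).
(b)–(f): allowed.
(c)–(d): forbidden (parity, ΔS, ΔL, ΔJ).
(c)–(e): forbidden (ΔS, ΔL, ΔJ).
(c)–(f): forbidden (parity, ΔS, ΔL, ΔJ).
(d)–(e): allowed.
(d)–(f): forbidden (parity, ΔL).
(e)–(f): allowed.
Allowed pairs: 3 of 15.

3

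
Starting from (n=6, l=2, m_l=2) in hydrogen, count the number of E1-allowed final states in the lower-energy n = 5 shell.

4

E1 requires Δl = ±1, so l_f ∈ {1, 3}; with 0 ≤ l_f ≤ n_f−1 = 4, the allowed l_f values are {1, 3}.
For l_f = 1: m_f ∈ {m_i−1, m_i, m_i+1} ∩ [−1, 1] = {1} → 1 state.
For l_f = 3: m_f ∈ {m_i−1, m_i, m_i+1} ∩ [−3, 3] = {1, 2, 3} → 3 states.
Total: 4.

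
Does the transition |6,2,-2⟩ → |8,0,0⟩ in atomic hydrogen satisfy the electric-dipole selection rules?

l: 2 → 0 (Δl = -2). Δl = ±1 fails.
Δm_l = 0 − (-2) = +2. E1 requires Δm_l = 0, ±1: fails.
The transition is electric-dipole forbidden.

forbidden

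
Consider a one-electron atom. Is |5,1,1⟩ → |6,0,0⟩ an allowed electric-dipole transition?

allowed

Initial l = 1, final l = 0, so Δl = -1. E1 requires Δl = ±1: ✓.
Δm_l = 0 − (1) = -1. E1 requires Δm_l = 0, ±1: ✓.
All E1 selection rules are satisfied.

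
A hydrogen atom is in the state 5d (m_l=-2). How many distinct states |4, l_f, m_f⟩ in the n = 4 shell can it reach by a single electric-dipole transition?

4

E1 requires Δl = ±1, so l_f ∈ {1, 3}; with 0 ≤ l_f ≤ n_f−1 = 3, the allowed l_f values are {1, 3}.
For l_f = 1: m_f ∈ {m_i−1, m_i, m_i+1} ∩ [−1, 1] = {-1} → 1 state.
For l_f = 3: m_f ∈ {m_i−1, m_i, m_i+1} ∩ [−3, 3] = {-3, -2, -1} → 3 states.
Total: 4.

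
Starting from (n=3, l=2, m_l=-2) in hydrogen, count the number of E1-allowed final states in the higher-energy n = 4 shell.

4

E1 requires Δl = ±1, so l_f ∈ {1, 3}; with 0 ≤ l_f ≤ n_f−1 = 3, the allowed l_f values are {1, 3}.
For l_f = 1: m_f ∈ {m_i−1, m_i, m_i+1} ∩ [−1, 1] = {-1} → 1 state.
For l_f = 3: m_f ∈ {m_i−1, m_i, m_i+1} ∩ [−3, 3] = {-3, -2, -1} → 3 states.
Total: 4.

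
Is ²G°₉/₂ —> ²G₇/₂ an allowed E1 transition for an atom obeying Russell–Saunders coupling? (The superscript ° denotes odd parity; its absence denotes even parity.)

Parity must change: odd → even — satisfied.
ΔS = 0: S: 1/2 → 1/2 — satisfied.
ΔL = 0, ±1 (not L=0↔0): L: 4 → 4, ΔL = +0 — satisfied.
ΔJ = 0, ±1 (not J=0↔0): J: 9/2 → 7/2, ΔJ = -1 — satisfied.
All four E1 rules are satisfied.

allowed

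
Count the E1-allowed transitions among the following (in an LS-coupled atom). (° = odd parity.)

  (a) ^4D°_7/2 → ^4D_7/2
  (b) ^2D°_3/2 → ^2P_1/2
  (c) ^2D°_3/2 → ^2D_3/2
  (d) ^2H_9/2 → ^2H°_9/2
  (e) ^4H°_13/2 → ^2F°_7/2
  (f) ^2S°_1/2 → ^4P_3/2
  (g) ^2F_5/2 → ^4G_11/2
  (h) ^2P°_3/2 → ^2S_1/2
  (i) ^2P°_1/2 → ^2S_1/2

6

(a) allowed
(b) allowed
(c) allowed
(d) allowed
(e) forbidden (parity, ΔS, ΔL, ΔJ fail)
(f) forbidden (ΔS fails)
(g) forbidden (parity, ΔS, ΔJ fail)
(h) allowed
(i) allowed
Total allowed: 6 of 9.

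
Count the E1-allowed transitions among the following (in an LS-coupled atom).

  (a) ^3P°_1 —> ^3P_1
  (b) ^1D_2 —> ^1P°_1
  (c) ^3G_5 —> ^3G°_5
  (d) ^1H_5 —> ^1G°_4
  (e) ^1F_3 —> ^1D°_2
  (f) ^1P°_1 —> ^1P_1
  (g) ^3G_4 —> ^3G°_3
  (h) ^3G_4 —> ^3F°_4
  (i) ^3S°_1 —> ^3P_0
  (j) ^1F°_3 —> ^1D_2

(a) allowed
(b) allowed
(c) allowed
(d) allowed
(e) allowed
(f) allowed
(g) allowed
(h) allowed
(i) allowed
(j) allowed
Total allowed: 10 of 10.

10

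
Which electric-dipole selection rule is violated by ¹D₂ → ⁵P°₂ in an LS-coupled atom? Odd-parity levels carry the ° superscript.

the ΔS = 0 rule

Parity must change: even → odd — passes.
ΔS = 0: S: 0 → 2 — fails.
ΔL = 0, ±1 (not L=0↔0): L: 2 → 1, ΔL = -1 — passes.
ΔJ = 0, ±1 (not J=0↔0): J: 2 → 2, ΔJ = +0 — passes.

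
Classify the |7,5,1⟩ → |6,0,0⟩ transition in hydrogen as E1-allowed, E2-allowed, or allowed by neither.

Δl = 0 − 5 = -5; l_i + l_f = 5.
Δm_l = -1.
E1 (Δl = ±1, |Δm_l| ≤ 1): not satisfied.
E2 (Δl = 0,±2, l_i+l_f ≥ 2, |Δm_l| ≤ 2): not satisfied.

neither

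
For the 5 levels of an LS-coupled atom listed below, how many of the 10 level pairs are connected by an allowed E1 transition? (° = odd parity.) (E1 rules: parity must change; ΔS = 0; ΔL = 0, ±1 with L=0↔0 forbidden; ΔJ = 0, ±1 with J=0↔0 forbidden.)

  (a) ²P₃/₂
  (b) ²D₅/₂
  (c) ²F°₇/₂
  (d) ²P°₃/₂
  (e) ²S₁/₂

(a)–(b): forbidden (parity).
(a)–(c): forbidden (ΔL, ΔJ).
(a)–(d): allowed.
(a)–(e): forbidden (parity).
(b)–(c): allowed.
(b)–(d): allowed.
(b)–(e): forbidden (parity, ΔL, ΔJ).
(c)–(d): forbidden (parity, ΔL, ΔJ).
(c)–(e): forbidden (ΔL, ΔJ).
(d)–(e): allowed.
Allowed pairs: 4 of 10.

4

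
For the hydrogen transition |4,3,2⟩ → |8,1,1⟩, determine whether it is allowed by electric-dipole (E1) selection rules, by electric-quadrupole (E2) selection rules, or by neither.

E2

Δl = 1 − 3 = -2; l_i + l_f = 4.
Δm_l = -1.
E1 (Δl = ±1, |Δm_l| ≤ 1): not satisfied.
E2 (Δl = 0,±2, l_i+l_f ≥ 2, |Δm_l| ≤ 2): satisfied.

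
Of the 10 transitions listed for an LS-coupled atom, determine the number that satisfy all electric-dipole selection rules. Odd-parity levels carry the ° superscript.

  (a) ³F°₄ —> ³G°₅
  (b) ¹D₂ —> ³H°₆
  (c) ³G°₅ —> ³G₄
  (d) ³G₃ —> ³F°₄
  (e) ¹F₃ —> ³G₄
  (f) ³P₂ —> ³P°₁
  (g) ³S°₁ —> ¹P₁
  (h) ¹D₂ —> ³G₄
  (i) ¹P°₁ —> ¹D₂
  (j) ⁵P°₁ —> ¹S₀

(a) forbidden (parity fails)
(b) forbidden (ΔS, ΔL, ΔJ fail)
(c) allowed
(d) allowed
(e) forbidden (parity, ΔS fail)
(f) allowed
(g) forbidden (ΔS fails)
(h) forbidden (parity, ΔS, ΔL, ΔJ fail)
(i) allowed
(j) forbidden (ΔS fails)
Total allowed: 4 of 10.

4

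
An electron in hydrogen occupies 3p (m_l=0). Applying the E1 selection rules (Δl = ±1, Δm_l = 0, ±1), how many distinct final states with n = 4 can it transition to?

4

E1 requires Δl = ±1, so l_f ∈ {0, 2}; with 0 ≤ l_f ≤ n_f−1 = 3, the allowed l_f values are {0, 2}.
For l_f = 0: m_f ∈ {m_i−1, m_i, m_i+1} ∩ [−0, 0] = {0} → 1 state.
For l_f = 2: m_f ∈ {m_i−1, m_i, m_i+1} ∩ [−2, 2] = {-1, 0, 1} → 3 states.
Total: 4.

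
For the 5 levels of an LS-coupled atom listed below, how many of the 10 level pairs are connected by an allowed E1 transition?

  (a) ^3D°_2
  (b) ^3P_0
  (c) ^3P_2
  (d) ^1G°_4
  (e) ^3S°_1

(a)–(b): forbidden (ΔJ).
(a)–(c): allowed.
(a)–(d): forbidden (parity, ΔS, ΔL, ΔJ).
(a)–(e): forbidden (parity, ΔL).
(b)–(c): forbidden (parity, ΔJ).
(b)–(d): forbidden (ΔS, ΔL, ΔJ).
(b)–(e): allowed.
(c)–(d): forbidden (ΔS, ΔL, ΔJ).
(c)–(e): allowed.
(d)–(e): forbidden (parity, ΔS, ΔL, ΔJ).
Allowed pairs: 3 of 10.

3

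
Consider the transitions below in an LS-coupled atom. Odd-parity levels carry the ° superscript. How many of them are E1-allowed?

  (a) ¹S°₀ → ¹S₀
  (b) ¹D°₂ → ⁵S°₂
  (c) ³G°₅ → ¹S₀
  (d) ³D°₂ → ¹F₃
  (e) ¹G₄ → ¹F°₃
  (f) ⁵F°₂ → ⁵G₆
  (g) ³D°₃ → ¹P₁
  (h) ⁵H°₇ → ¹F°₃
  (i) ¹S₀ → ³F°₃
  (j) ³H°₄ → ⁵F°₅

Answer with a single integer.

1

(a) forbidden (ΔL, ΔJ fail)
(b) forbidden (parity, ΔS, ΔL fail)
(c) forbidden (ΔS, ΔL, ΔJ fail)
(d) forbidden (ΔS fails)
(e) allowed
(f) forbidden (ΔJ fails)
(g) forbidden (ΔS, ΔJ fail)
(h) forbidden (parity, ΔS, ΔL, ΔJ fail)
(i) forbidden (ΔS, ΔL, ΔJ fail)
(j) forbidden (parity, ΔS, ΔL fail)
Total allowed: 1 of 10.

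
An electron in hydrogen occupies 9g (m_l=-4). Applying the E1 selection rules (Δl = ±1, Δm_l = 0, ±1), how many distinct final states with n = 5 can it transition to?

1

E1 requires Δl = ±1, so l_f ∈ {3, 5}; with 0 ≤ l_f ≤ n_f−1 = 4, the allowed l_f values are {3}.
For l_f = 3: m_f ∈ {m_i−1, m_i, m_i+1} ∩ [−3, 3] = {-3} → 1 state.
Total: 1.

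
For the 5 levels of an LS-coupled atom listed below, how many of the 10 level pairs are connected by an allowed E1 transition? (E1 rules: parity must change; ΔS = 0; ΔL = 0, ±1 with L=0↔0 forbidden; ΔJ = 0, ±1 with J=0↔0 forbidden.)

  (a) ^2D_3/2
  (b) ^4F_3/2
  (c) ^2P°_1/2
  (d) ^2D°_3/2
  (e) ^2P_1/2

4

(a)–(b): forbidden (parity, ΔS).
(a)–(c): allowed.
(a)–(d): allowed.
(a)–(e): forbidden (parity).
(b)–(c): forbidden (ΔS, ΔL).
(b)–(d): forbidden (ΔS).
(b)–(e): forbidden (parity, ΔS, ΔL).
(c)–(d): forbidden (parity).
(c)–(e): allowed.
(d)–(e): allowed.
Allowed pairs: 4 of 10.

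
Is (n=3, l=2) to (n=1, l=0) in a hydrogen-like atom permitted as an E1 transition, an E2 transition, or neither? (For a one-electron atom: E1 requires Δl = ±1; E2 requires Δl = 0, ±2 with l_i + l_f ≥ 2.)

Δl = 0 − 2 = -2; l_i + l_f = 2.
E1 (Δl = ±1): not satisfied.
E2 (Δl = 0,±2, l_i+l_f ≥ 2): satisfied.

E2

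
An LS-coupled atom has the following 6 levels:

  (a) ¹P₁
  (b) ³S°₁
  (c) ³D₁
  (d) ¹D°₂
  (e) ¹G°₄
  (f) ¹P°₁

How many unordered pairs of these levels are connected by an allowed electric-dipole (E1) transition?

2

(a)–(b): forbidden (ΔS).
(a)–(c): forbidden (parity, ΔS).
(a)–(d): allowed.
(a)–(e): forbidden (ΔL, ΔJ).
(a)–(f): allowed.
(b)–(c): forbidden (ΔL).
(b)–(d): forbidden (parity, ΔS, ΔL).
(b)–(e): forbidden (parity, ΔS, ΔL, ΔJ).
(b)–(f): forbidden (parity, ΔS).
(c)–(d): forbidden (ΔS).
(c)–(e): forbidden (ΔS, ΔL, ΔJ).
(c)–(f): forbidden (ΔS).
(d)–(e): forbidden (parity, ΔL, ΔJ).
(d)–(f): forbidden (parity).
(e)–(f): forbidden (parity, ΔL, ΔJ).
Allowed pairs: 2 of 15.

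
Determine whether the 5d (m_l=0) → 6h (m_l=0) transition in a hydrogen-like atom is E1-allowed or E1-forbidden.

forbidden

Initial l = 2, final l = 5, so Δl = +3. E1 requires Δl = ±1: ✗.
Δm_l = 0 − (0) = +0. E1 requires Δm_l = 0, ±1: ✓.
The transition is electric-dipole forbidden.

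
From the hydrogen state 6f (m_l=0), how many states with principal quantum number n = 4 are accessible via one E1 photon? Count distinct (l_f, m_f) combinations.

3

E1 requires Δl = ±1, so l_f ∈ {2, 4}; with 0 ≤ l_f ≤ n_f−1 = 3, the allowed l_f values are {2}.
For l_f = 2: m_f ∈ {m_i−1, m_i, m_i+1} ∩ [−2, 2] = {-1, 0, 1} → 3 states.
Total: 3.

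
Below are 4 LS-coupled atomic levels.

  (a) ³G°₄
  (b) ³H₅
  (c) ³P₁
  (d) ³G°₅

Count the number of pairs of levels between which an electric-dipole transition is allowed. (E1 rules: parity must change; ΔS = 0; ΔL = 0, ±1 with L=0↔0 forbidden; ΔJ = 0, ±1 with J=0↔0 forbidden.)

(a)–(b): allowed.
(a)–(c): forbidden (ΔL, ΔJ).
(a)–(d): forbidden (parity).
(b)–(c): forbidden (parity, ΔL, ΔJ).
(b)–(d): allowed.
(c)–(d): forbidden (ΔL, ΔJ).
Allowed pairs: 2 of 6.

2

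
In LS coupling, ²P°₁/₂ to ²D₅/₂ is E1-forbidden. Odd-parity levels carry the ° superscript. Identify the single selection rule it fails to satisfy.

ΔS = 0: S: 1/2 → 1/2 — ✓.
ΔJ = 0, ±1 (not J=0↔0): J: 1/2 → 5/2, ΔJ = +2 — ✗.
ΔL = 0, ±1 (not L=0↔0): L: 1 → 2, ΔL = +1 — ✓.
Parity must change: odd → even — ✓.

the ΔJ = 0, ±1 rule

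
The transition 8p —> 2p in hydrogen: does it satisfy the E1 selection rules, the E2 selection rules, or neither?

E2

Δl = 1 − 1 = +0; l_i + l_f = 2.
E1 (Δl = ±1): not satisfied.
E2 (Δl = 0,±2, l_i+l_f ≥ 2): satisfied.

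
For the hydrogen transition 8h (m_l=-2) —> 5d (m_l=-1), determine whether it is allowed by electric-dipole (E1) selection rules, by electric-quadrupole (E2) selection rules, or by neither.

neither

Δl = 2 − 5 = -3; l_i + l_f = 7.
Δm_l = +1.
E1 (Δl = ±1, |Δm_l| ≤ 1): not satisfied.
E2 (Δl = 0,±2, l_i+l_f ≥ 2, |Δm_l| ≤ 2): not satisfied.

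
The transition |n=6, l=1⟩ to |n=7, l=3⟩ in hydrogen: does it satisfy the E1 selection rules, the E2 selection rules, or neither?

Δl = 3 − 1 = +2; l_i + l_f = 4.
E1 (Δl = ±1): not satisfied.
E2 (Δl = 0,±2, l_i+l_f ≥ 2): satisfied.

E2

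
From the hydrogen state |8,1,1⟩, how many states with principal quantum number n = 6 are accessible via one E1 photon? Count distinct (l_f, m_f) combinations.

4

E1 requires Δl = ±1, so l_f ∈ {0, 2}; with 0 ≤ l_f ≤ n_f−1 = 5, the allowed l_f values are {0, 2}.
For l_f = 0: m_f ∈ {m_i−1, m_i, m_i+1} ∩ [−0, 0] = {0} → 1 state.
For l_f = 2: m_f ∈ {m_i−1, m_i, m_i+1} ∩ [−2, 2] = {0, 1, 2} → 3 states.
Total: 4.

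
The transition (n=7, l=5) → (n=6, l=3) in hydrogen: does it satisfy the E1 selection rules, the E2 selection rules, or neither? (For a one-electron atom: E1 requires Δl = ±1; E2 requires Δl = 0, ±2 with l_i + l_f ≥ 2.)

E2

Δl = 3 − 5 = -2; l_i + l_f = 8.
E1 (Δl = ±1): not satisfied.
E2 (Δl = 0,±2, l_i+l_f ≥ 2): satisfied.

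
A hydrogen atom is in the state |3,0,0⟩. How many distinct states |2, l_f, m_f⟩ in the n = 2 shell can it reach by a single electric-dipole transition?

3

E1 requires Δl = ±1, so l_f ∈ {-1, 1}; with 0 ≤ l_f ≤ n_f−1 = 1, the allowed l_f values are {1}.
For l_f = 1: m_f ∈ {m_i−1, m_i, m_i+1} ∩ [−1, 1] = {-1, 0, 1} → 3 states.
Total: 3.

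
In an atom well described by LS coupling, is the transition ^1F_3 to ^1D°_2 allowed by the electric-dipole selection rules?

Reading off the term symbols: S 0→0, L 3→2, J 3→2, parity even→odd.
Parity must change: even → odd — ok.
ΔS = 0: S: 0 → 0 — ok.
ΔL = 0, ±1 (not L=0↔0): L: 3 → 2, ΔL = -1 — ok.
ΔJ = 0, ±1 (not J=0↔0): J: 3 → 2, ΔJ = -1 — ok.
All four E1 rules are satisfied.

allowed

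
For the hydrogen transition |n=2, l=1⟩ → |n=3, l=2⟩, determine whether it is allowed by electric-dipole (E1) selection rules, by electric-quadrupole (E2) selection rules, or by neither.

E1

Δl = 2 − 1 = +1; l_i + l_f = 3.
E1 (Δl = ±1): satisfied.
E2 (Δl = 0,±2, l_i+l_f ≥ 2): not satisfied.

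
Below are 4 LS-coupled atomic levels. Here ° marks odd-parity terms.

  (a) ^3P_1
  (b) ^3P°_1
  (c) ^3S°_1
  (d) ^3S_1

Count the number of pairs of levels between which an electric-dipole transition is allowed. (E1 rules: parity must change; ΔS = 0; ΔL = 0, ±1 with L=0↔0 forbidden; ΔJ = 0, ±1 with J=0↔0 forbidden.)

3

(a)–(b): allowed.
(a)–(c): allowed.
(a)–(d): forbidden (parity).
(b)–(c): forbidden (parity).
(b)–(d): allowed.
(c)–(d): forbidden (ΔL).
Allowed pairs: 3 of 6.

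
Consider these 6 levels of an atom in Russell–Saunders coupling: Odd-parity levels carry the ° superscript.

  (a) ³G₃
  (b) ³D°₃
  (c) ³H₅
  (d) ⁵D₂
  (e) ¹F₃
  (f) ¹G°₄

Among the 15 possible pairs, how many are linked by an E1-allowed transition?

(a)–(b): forbidden (ΔL).
(a)–(c): forbidden (parity, ΔJ).
(a)–(d): forbidden (parity, ΔS, ΔL).
(a)–(e): forbidden (parity, ΔS).
(a)–(f): forbidden (ΔS).
(b)–(c): forbidden (ΔL, ΔJ).
(b)–(d): forbidden (ΔS).
(b)–(e): forbidden (ΔS).
(b)–(f): forbidden (parity, ΔS, ΔL).
(c)–(d): forbidden (parity, ΔS, ΔL, ΔJ).
(c)–(e): forbidden (parity, ΔS, ΔL, ΔJ).
(c)–(f): forbidden (ΔS).
(d)–(e): forbidden (parity, ΔS).
(d)–(f): forbidden (ΔS, ΔL, ΔJ).
(e)–(f): allowed.
Allowed pairs: 1 of 15.

1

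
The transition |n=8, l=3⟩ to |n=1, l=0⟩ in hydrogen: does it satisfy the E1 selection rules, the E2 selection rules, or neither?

neither

Δl = 0 − 3 = -3; l_i + l_f = 3.
E1 (Δl = ±1): not satisfied.
E2 (Δl = 0,±2, l_i+l_f ≥ 2): not satisfied.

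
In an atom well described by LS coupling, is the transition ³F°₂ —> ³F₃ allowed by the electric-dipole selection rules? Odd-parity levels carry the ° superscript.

Reading off the term symbols: S 1→1, L 3→3, J 2→3, parity odd→even.
Parity must change: odd → even — passes.
ΔS = 0: S: 1 → 1 — passes.
ΔL = 0, ±1 (not L=0↔0): L: 3 → 3, ΔL = +0 — passes.
ΔJ = 0, ±1 (not J=0↔0): J: 2 → 3, ΔJ = +1 — passes.
All four E1 rules are satisfied.

allowed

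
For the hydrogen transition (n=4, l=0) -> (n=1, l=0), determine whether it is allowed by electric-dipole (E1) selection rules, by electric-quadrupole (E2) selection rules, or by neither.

neither

Δl = 0 − 0 = +0; l_i + l_f = 0.
E1 (Δl = ±1): not satisfied.
E2 (Δl = 0,±2, l_i+l_f ≥ 2): not satisfied.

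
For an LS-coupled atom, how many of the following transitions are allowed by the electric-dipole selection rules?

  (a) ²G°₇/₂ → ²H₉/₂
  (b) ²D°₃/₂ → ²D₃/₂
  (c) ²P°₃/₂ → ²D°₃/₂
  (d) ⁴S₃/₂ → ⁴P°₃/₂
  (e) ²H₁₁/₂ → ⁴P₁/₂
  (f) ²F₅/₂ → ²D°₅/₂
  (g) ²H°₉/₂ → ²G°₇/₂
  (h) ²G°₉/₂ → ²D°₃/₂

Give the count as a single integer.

4

(a) allowed
(b) allowed
(c) forbidden (parity fails)
(d) allowed
(e) forbidden (parity, ΔS, ΔL, ΔJ fail)
(f) allowed
(g) forbidden (parity fails)
(h) forbidden (parity, ΔL, ΔJ fail)
Total allowed: 4 of 8.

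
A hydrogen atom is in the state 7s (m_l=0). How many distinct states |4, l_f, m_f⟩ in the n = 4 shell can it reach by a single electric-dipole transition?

E1 requires Δl = ±1, so l_f ∈ {-1, 1}; with 0 ≤ l_f ≤ n_f−1 = 3, the allowed l_f values are {1}.
For l_f = 1: m_f ∈ {m_i−1, m_i, m_i+1} ∩ [−1, 1] = {-1, 0, 1} → 3 states.
Total: 3.

3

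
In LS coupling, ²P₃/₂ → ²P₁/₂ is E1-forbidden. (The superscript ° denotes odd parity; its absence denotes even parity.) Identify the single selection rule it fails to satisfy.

Initial level: S=1/2, L=1, J=3/2, parity even. Final level: S=1/2, L=1, J=1/2, parity even.
Parity must change: even → even — fails.
ΔS = 0: S: 1/2 → 1/2 — ok.
ΔL = 0, ±1 (not L=0↔0): L: 1 → 1, ΔL = +0 — ok.
ΔJ = 0, ±1 (not J=0↔0): J: 3/2 → 1/2, ΔJ = -1 — ok.

parity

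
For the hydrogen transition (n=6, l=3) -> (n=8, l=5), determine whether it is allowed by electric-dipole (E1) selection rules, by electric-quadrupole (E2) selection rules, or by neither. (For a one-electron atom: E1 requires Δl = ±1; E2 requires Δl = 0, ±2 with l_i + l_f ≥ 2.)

Δl = 5 − 3 = +2; l_i + l_f = 8.
E1 (Δl = ±1): not satisfied.
E2 (Δl = 0,±2, l_i+l_f ≥ 2): satisfied.

E2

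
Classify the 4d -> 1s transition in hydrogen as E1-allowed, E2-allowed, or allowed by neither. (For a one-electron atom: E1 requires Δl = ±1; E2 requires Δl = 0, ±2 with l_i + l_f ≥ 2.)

Δl = 0 − 2 = -2; l_i + l_f = 2.
E1 (Δl = ±1): not satisfied.
E2 (Δl = 0,±2, l_i+l_f ≥ 2): satisfied.

E2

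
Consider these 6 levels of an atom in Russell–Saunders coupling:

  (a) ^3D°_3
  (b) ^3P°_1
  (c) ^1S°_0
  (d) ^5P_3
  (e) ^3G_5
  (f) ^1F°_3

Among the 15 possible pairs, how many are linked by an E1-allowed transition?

0

(a)–(b): forbidden (parity, ΔJ).
(a)–(c): forbidden (parity, ΔS, ΔL, ΔJ).
(a)–(d): forbidden (ΔS).
(a)–(e): forbidden (ΔL, ΔJ).
(a)–(f): forbidden (parity, ΔS).
(b)–(c): forbidden (parity, ΔS).
(b)–(d): forbidden (ΔS, ΔJ).
(b)–(e): forbidden (ΔL, ΔJ).
(b)–(f): forbidden (parity, ΔS, ΔL, ΔJ).
(c)–(d): forbidden (ΔS, ΔJ).
(c)–(e): forbidden (ΔS, ΔL, ΔJ).
(c)–(f): forbidden (parity, ΔL, ΔJ).
(d)–(e): forbidden (parity, ΔS, ΔL, ΔJ).
(d)–(f): forbidden (ΔS, ΔL).
(e)–(f): forbidden (ΔS, ΔJ).
Allowed pairs: 0 of 15.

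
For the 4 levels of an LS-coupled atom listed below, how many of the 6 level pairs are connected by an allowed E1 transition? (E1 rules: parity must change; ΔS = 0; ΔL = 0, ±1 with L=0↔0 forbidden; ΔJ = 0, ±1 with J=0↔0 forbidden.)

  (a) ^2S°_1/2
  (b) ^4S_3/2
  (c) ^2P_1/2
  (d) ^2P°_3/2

2

(a)–(b): forbidden (ΔS, ΔL).
(a)–(c): allowed.
(a)–(d): forbidden (parity).
(b)–(c): forbidden (parity, ΔS).
(b)–(d): forbidden (ΔS).
(c)–(d): allowed.
Allowed pairs: 2 of 6.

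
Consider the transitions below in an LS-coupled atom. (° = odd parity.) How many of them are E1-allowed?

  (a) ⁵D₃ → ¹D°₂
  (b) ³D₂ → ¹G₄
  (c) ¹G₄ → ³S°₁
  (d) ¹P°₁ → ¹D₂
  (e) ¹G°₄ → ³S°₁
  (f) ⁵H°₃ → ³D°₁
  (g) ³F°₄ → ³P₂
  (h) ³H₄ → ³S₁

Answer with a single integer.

1

(a) forbidden (ΔS fails)
(b) forbidden (parity, ΔS, ΔL, ΔJ fail)
(c) forbidden (ΔS, ΔL, ΔJ fail)
(d) allowed
(e) forbidden (parity, ΔS, ΔL, ΔJ fail)
(f) forbidden (parity, ΔS, ΔL, ΔJ fail)
(g) forbidden (ΔL, ΔJ fail)
(h) forbidden (parity, ΔL, ΔJ fail)
Total allowed: 1 of 8.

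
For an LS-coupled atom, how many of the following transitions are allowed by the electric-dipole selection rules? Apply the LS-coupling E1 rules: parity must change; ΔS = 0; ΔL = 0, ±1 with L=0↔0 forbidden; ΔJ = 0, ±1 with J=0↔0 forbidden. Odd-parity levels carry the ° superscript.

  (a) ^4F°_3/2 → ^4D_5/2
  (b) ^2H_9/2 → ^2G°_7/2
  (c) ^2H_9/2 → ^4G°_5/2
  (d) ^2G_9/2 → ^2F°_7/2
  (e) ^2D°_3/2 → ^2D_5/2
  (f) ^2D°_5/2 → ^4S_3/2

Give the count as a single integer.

4

(a) allowed
(b) allowed
(c) forbidden (ΔS, ΔJ fail)
(d) allowed
(e) allowed
(f) forbidden (ΔS, ΔL fail)
Total allowed: 4 of 6.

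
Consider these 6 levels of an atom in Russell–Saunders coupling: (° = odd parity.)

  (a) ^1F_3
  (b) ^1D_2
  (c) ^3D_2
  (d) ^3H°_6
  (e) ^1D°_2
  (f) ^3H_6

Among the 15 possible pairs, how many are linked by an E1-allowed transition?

3

(a)–(b): forbidden (parity).
(a)–(c): forbidden (parity, ΔS).
(a)–(d): forbidden (ΔS, ΔL, ΔJ).
(a)–(e): allowed.
(a)–(f): forbidden (parity, ΔS, ΔL, ΔJ).
(b)–(c): forbidden (parity, ΔS).
(b)–(d): forbidden (ΔS, ΔL, ΔJ).
(b)–(e): allowed.
(b)–(f): forbidden (parity, ΔS, ΔL, ΔJ).
(c)–(d): forbidden (ΔL, ΔJ).
(c)–(e): forbidden (ΔS).
(c)–(f): forbidden (parity, ΔL, ΔJ).
(d)–(e): forbidden (parity, ΔS, ΔL, ΔJ).
(d)–(f): allowed.
(e)–(f): forbidden (ΔS, ΔL, ΔJ).
Allowed pairs: 3 of 15.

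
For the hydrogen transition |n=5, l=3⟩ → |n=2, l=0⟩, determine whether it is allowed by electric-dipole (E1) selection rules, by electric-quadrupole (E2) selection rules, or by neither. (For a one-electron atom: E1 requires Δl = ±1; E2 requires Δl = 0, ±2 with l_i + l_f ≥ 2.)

neither

Δl = 0 − 3 = -3; l_i + l_f = 3.
E1 (Δl = ±1): not satisfied.
E2 (Δl = 0,±2, l_i+l_f ≥ 2): not satisfied.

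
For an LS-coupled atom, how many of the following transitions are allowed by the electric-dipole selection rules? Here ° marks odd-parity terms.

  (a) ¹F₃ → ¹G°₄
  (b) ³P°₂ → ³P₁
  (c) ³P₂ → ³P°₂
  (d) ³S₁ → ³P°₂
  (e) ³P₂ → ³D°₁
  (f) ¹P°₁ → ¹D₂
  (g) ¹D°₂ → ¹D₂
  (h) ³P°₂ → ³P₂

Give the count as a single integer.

(a) allowed
(b) allowed
(c) allowed
(d) allowed
(e) allowed
(f) allowed
(g) allowed
(h) allowed
Total allowed: 8 of 8.

8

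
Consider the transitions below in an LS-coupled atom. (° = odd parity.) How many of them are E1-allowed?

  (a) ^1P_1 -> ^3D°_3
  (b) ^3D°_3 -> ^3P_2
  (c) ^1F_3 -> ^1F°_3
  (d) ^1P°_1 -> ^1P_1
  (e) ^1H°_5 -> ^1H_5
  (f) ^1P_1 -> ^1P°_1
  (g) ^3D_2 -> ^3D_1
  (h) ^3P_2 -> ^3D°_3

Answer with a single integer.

(a) forbidden (ΔS, ΔJ fail)
(b) allowed
(c) allowed
(d) allowed
(e) allowed
(f) allowed
(g) forbidden (parity fails)
(h) allowed
Total allowed: 6 of 8.

6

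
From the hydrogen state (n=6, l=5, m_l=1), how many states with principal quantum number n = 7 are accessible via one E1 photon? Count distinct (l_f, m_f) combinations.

E1 requires Δl = ±1, so l_f ∈ {4, 6}; with 0 ≤ l_f ≤ n_f−1 = 6, the allowed l_f values are {4, 6}.
For l_f = 4: m_f ∈ {m_i−1, m_i, m_i+1} ∩ [−4, 4] = {0, 1, 2} → 3 states.
For l_f = 6: m_f ∈ {m_i−1, m_i, m_i+1} ∩ [−6, 6] = {0, 1, 2} → 3 states.
Total: 6.

6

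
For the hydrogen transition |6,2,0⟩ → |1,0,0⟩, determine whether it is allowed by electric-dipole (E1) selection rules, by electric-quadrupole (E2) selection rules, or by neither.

Δl = 0 − 2 = -2; l_i + l_f = 2.
Δm_l = +0.
E1 (Δl = ±1, |Δm_l| ≤ 1): not satisfied.
E2 (Δl = 0,±2, l_i+l_f ≥ 2, |Δm_l| ≤ 2): satisfied.

E2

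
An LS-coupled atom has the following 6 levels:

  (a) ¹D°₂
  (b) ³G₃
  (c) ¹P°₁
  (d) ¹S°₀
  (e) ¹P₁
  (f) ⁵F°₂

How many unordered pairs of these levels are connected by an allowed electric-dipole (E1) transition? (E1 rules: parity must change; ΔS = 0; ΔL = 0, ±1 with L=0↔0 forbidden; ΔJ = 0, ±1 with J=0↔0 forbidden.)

(a)–(b): forbidden (ΔS, ΔL).
(a)–(c): forbidden (parity).
(a)–(d): forbidden (parity, ΔL, ΔJ).
(a)–(e): allowed.
(a)–(f): forbidden (parity, ΔS).
(b)–(c): forbidden (ΔS, ΔL, ΔJ).
(b)–(d): forbidden (ΔS, ΔL, ΔJ).
(b)–(e): forbidden (parity, ΔS, ΔL, ΔJ).
(b)–(f): forbidden (ΔS).
(c)–(d): forbidden (parity).
(c)–(e): allowed.
(c)–(f): forbidden (parity, ΔS, ΔL).
(d)–(e): allowed.
(d)–(f): forbidden (parity, ΔS, ΔL, ΔJ).
(e)–(f): forbidden (ΔS, ΔL).
Allowed pairs: 3 of 15.

3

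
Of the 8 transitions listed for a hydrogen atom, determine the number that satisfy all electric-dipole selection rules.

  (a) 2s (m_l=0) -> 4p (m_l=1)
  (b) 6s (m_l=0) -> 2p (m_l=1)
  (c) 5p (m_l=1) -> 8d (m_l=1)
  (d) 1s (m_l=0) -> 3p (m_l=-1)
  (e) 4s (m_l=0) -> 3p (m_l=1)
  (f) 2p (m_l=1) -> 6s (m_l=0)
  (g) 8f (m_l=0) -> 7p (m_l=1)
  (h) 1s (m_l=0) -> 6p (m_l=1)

7

(a) allowed
(b) allowed
(c) allowed
(d) allowed
(e) allowed
(f) allowed
(g) forbidden — Δl = -2 (E1 requires Δl = ±1)
(h) allowed
Total allowed: 7 of 8.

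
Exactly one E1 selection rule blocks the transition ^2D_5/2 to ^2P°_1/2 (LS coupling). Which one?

the ΔJ = 0, ±1 rule

Initial level: S=1/2, L=2, J=5/2, parity even. Final level: S=1/2, L=1, J=1/2, parity odd.
Parity must change: even → odd — passes.
ΔS = 0: S: 1/2 → 1/2 — passes.
ΔL = 0, ±1 (not L=0↔0): L: 2 → 1, ΔL = -1 — passes.
ΔJ = 0, ±1 (not J=0↔0): J: 5/2 → 1/2, ΔJ = -2 — fails.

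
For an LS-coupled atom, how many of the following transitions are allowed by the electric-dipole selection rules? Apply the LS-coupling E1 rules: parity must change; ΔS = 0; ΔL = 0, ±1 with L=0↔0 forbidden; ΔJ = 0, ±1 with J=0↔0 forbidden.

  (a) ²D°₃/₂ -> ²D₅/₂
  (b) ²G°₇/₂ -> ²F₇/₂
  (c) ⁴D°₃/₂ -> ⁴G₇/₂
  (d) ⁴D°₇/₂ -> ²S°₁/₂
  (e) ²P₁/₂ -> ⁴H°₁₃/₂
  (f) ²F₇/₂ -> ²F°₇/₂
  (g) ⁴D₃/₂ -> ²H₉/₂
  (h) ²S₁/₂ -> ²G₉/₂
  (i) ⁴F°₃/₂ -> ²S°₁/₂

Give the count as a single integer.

(a) allowed
(b) allowed
(c) forbidden (ΔL, ΔJ fail)
(d) forbidden (parity, ΔS, ΔL, ΔJ fail)
(e) forbidden (ΔS, ΔL, ΔJ fail)
(f) allowed
(g) forbidden (parity, ΔS, ΔL, ΔJ fail)
(h) forbidden (parity, ΔL, ΔJ fail)
(i) forbidden (parity, ΔS, ΔL fail)
Total allowed: 3 of 9.

3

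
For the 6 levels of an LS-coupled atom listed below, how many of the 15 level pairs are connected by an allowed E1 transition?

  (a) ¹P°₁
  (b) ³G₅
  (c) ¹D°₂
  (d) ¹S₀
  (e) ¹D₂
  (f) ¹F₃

4

(a)–(b): forbidden (ΔS, ΔL, ΔJ).
(a)–(c): forbidden (parity).
(a)–(d): allowed.
(a)–(e): allowed.
(a)–(f): forbidden (ΔL, ΔJ).
(b)–(c): forbidden (ΔS, ΔL, ΔJ).
(b)–(d): forbidden (parity, ΔS, ΔL, ΔJ).
(b)–(e): forbidden (parity, ΔS, ΔL, ΔJ).
(b)–(f): forbidden (parity, ΔS, ΔJ).
(c)–(d): forbidden (ΔL, ΔJ).
(c)–(e): allowed.
(c)–(f): allowed.
(d)–(e): forbidden (parity, ΔL, ΔJ).
(d)–(f): forbidden (parity, ΔL, ΔJ).
(e)–(f): forbidden (parity).
Allowed pairs: 4 of 15.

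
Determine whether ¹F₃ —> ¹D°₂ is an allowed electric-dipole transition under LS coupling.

Initial level: S=0, L=3, J=3, parity even. Final level: S=0, L=2, J=2, parity odd.
Parity must change: even → odd — ✓.
ΔS = 0: S: 0 → 0 — ✓.
ΔL = 0, ±1 (not L=0↔0): L: 3 → 2, ΔL = -1 — ✓.
ΔJ = 0, ±1 (not J=0↔0): J: 3 → 2, ΔJ = -1 — ✓.
All four E1 rules are satisfied.

allowed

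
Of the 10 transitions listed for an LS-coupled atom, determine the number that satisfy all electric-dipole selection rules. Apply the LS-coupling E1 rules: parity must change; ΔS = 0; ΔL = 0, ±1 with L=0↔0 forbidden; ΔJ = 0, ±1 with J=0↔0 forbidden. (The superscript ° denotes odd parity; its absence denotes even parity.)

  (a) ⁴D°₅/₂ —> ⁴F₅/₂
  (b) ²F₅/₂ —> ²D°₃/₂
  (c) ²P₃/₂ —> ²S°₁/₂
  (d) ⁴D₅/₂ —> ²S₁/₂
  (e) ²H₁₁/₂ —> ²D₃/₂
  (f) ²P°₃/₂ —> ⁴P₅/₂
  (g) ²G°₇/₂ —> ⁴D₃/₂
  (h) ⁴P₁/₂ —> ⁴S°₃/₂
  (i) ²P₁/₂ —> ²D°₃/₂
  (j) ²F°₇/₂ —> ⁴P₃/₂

5

(a) allowed
(b) allowed
(c) allowed
(d) forbidden (parity, ΔS, ΔL, ΔJ fail)
(e) forbidden (parity, ΔL, ΔJ fail)
(f) forbidden (ΔS fails)
(g) forbidden (ΔS, ΔL, ΔJ fail)
(h) allowed
(i) allowed
(j) forbidden (ΔS, ΔL, ΔJ fail)
Total allowed: 5 of 10.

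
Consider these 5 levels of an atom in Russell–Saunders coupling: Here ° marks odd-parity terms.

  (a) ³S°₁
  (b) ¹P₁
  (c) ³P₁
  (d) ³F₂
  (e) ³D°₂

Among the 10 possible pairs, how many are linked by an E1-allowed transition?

3

(a)–(b): forbidden (ΔS).
(a)–(c): allowed.
(a)–(d): forbidden (ΔL).
(a)–(e): forbidden (parity, ΔL).
(b)–(c): forbidden (parity, ΔS).
(b)–(d): forbidden (parity, ΔS, ΔL).
(b)–(e): forbidden (ΔS).
(c)–(d): forbidden (parity, ΔL).
(c)–(e): allowed.
(d)–(e): allowed.
Allowed pairs: 3 of 10.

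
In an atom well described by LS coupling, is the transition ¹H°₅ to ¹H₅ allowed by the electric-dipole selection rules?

allowed

Parity must change: odd → even — ok.
ΔJ = 0, ±1 (not J=0↔0): J: 5 → 5, ΔJ = +0 — ok.
ΔL = 0, ±1 (not L=0↔0): L: 5 → 5, ΔL = +0 — ok.
ΔS = 0: S: 0 → 0 — ok.
All four E1 rules are satisfied.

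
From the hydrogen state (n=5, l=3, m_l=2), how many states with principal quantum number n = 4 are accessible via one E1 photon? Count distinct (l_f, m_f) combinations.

E1 requires Δl = ±1, so l_f ∈ {2, 4}; with 0 ≤ l_f ≤ n_f−1 = 3, the allowed l_f values are {2}.
For l_f = 2: m_f ∈ {m_i−1, m_i, m_i+1} ∩ [−2, 2] = {1, 2} → 2 states.
Total: 2.

2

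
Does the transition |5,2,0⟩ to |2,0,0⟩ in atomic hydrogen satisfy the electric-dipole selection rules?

forbidden

Initial l = 2, final l = 0, so Δl = -2. E1 requires Δl = ±1: violated.
Δm_l = 0 − (0) = +0. E1 requires Δm_l = 0, ±1: satisfied.
The transition is electric-dipole forbidden.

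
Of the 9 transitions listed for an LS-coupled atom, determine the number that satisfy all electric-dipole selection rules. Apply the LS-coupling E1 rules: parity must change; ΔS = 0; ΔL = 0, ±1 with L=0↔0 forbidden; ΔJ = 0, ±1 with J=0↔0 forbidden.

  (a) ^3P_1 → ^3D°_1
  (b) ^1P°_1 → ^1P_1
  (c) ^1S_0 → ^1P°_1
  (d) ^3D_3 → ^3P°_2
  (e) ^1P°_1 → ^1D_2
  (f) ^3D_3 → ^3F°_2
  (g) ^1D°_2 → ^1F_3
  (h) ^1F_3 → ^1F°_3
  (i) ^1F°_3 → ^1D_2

9

(a) allowed
(b) allowed
(c) allowed
(d) allowed
(e) allowed
(f) allowed
(g) allowed
(h) allowed
(i) allowed
Total allowed: 9 of 9.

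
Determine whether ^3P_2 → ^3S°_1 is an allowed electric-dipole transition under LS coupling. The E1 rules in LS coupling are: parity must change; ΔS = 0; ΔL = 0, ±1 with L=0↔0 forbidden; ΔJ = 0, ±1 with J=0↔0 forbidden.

Reading off the term symbols: S 1→1, L 1→0, J 2→1, parity even→odd.
Parity must change: even → odd — satisfied.
ΔS = 0: S: 1 → 1 — satisfied.
ΔL = 0, ±1 (not L=0↔0): L: 1 → 0, ΔL = -1 — satisfied.
ΔJ = 0, ±1 (not J=0↔0): J: 2 → 1, ΔJ = -1 — satisfied.
All four E1 rules are satisfied.

allowed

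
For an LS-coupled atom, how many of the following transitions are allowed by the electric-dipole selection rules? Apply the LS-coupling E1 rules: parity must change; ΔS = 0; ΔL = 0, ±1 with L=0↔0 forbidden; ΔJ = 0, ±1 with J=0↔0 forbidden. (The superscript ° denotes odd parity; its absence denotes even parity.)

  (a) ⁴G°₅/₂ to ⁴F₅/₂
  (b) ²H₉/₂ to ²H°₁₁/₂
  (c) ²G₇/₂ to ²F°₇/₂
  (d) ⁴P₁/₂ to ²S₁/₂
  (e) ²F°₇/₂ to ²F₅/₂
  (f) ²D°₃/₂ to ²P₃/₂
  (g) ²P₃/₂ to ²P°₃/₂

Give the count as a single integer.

(a) allowed
(b) allowed
(c) allowed
(d) forbidden (parity, ΔS fail)
(e) allowed
(f) allowed
(g) allowed
Total allowed: 6 of 7.

6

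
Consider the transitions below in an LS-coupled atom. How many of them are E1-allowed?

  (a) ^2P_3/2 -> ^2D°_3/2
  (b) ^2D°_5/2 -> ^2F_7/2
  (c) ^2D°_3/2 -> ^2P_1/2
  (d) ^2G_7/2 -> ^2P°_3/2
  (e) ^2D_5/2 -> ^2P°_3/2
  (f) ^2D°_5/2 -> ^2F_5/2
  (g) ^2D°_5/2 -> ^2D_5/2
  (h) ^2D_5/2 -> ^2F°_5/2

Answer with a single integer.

(a) allowed
(b) allowed
(c) allowed
(d) forbidden (ΔL, ΔJ fail)
(e) allowed
(f) allowed
(g) allowed
(h) allowed
Total allowed: 7 of 8.

7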